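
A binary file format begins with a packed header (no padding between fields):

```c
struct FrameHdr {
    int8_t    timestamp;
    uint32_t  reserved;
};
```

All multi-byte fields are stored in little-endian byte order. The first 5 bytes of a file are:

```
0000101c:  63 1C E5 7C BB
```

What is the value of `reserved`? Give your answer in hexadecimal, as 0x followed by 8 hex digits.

0xBB7CE51C

`reserved` follows `timestamp` (1 byte), so it starts at byte offset 1 and occupies 4 bytes.
Bytes at offsets 1..4: 1C E5 7C BB.
Little-endian: lowest address holds the least-significant byte.
Reassemble most-significant byte first: BB 7C E5 1C → 0xBB7CE51C.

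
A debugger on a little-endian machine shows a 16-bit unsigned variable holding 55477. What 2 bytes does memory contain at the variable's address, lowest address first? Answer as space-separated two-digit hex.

55477 in hexadecimal, padded to 16 bits, is 0xD8B5.
Split into bytes (most-significant first): D8 B5.
In little-endian order the low byte comes first in memory.
So at ascending addresses the bytes are B5 D8.

B5 D8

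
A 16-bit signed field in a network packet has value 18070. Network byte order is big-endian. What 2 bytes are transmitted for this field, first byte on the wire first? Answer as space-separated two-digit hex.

46 96

18070 in hexadecimal, padded to 16 bits, is 0x4696.
Split into bytes (most-significant first): 46 96.
In big-endian order the high byte comes first in memory.
So the memory order matches the most-significant-first order: 46 96.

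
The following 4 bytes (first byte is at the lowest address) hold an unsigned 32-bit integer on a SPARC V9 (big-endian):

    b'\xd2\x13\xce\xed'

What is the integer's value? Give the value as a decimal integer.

In big-endian order the high byte comes first in memory.
The bytes are already most-significant first: 0xD213CEED.
0xD213CEED = 3524513517.

3524513517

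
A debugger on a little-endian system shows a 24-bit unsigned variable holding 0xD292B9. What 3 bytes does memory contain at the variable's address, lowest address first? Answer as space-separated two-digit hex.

B9 92 D2

Split into bytes (most-significant first): D2 92 B9.
Little-endian: lowest address holds the least-significant byte.
So at ascending addresses the bytes are B9 92 D2.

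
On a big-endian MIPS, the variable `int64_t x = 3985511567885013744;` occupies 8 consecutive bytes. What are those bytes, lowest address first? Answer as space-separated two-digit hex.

3985511567885013744 in hexadecimal, padded to 64 bits, is 0x374F61A7A3FF12F0.
Split into bytes (most-significant first): 37 4F 61 A7 A3 FF 12 F0.
In big-endian order the high byte comes first in memory.
So the memory order matches the most-significant-first order: 37 4F 61 A7 A3 FF 12 F0.

37 4F 61 A7 A3 FF 12 F0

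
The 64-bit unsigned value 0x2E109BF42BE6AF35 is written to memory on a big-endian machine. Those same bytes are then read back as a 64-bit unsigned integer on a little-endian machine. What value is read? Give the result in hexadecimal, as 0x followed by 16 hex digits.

Stored big-endian, the bytes at ascending addresses are 2E 10 9B F4 2B E6 AF 35.
Read back as little-endian, the first byte is least significant, giving 0x35AFE62BF49B102E.

0x35AFE62BF49B102E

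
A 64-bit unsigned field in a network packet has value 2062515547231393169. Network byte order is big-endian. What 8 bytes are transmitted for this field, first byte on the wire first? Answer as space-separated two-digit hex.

2062515547231393169 in hexadecimal, padded to 64 bits, is 0x1C9F86F668729591.
Split into bytes (most-significant first): 1C 9F 86 F6 68 72 95 91.
In big-endian order the high byte comes first in memory.
So the memory order matches the most-significant-first order: 1C 9F 86 F6 68 72 95 91.

1C 9F 86 F6 68 72 95 91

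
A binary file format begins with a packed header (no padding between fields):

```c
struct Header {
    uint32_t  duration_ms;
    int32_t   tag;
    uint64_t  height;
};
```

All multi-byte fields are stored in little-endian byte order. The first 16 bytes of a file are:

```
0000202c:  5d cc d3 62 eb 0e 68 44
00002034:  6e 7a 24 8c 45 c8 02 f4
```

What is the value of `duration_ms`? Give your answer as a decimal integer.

1658047581

`duration_ms` is the first field, at byte offset 0, occupying 4 bytes.
Bytes at offsets 0..3: 5D CC D3 62.
In little-endian order the low byte comes first in memory.
Reassemble most-significant byte first: 62 D3 CC 5D → 0x62D3CC5D.
0x62D3CC5D = 1658047581.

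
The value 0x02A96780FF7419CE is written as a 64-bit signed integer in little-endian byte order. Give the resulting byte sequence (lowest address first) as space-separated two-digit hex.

Split into bytes (most-significant first): 02 A9 67 80 FF 74 19 CE.
Little-endian: lowest address holds the least-significant byte.
So at ascending addresses the bytes are CE 19 74 FF 80 67 A9 02.

CE 19 74 FF 80 67 A9 02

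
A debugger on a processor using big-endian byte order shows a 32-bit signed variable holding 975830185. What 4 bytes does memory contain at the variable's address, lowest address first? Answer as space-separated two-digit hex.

975830185 in hexadecimal, padded to 32 bits, is 0x3A29FCA9.
Split into bytes (most-significant first): 3A 29 FC A9.
In big-endian order the high byte comes first in memory.
So the memory order matches the most-significant-first order: 3A 29 FC A9.

3A 29 FC A9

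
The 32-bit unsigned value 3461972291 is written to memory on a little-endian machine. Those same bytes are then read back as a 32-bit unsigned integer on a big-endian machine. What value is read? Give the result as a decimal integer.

3461972291 in 32-bit hexadecimal is 0xCE598143.
Stored little-endian, the bytes at ascending addresses are 43 81 59 CE.
Read back as big-endian, the last byte is least significant, giving 0x438159CE.
0x438159CE = 1132550606.

1132550606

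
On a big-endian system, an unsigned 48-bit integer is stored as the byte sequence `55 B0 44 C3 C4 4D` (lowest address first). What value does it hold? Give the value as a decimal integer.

94215556285517

Big-endian: lowest address holds the most-significant byte.
The bytes are already most-significant first: 0x55B044C3C44D.
0x55B044C3C44D = 94215556285517.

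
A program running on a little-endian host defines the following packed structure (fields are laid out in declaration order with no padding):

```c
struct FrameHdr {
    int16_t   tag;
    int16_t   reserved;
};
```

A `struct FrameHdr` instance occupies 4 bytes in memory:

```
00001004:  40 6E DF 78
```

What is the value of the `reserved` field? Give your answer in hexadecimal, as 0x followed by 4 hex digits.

`reserved` follows `tag` (2 bytes), so it starts at byte offset 2 and occupies 2 bytes.
Bytes at offsets 2..3: DF 78.
Little-endian stores the least-significant byte at the lowest address.
Reassemble most-significant byte first: 78 DF → 0x78DF.

0x78DF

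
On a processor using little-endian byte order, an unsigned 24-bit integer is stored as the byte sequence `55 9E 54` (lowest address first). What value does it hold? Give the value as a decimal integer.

5545557

In little-endian order the low byte comes first in memory.
Reassemble most-significant byte first: 54 9E 55 → 0x549E55.
0x549E55 = 5545557.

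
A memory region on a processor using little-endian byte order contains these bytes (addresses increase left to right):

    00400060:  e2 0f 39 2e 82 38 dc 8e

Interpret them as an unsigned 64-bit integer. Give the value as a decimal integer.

Little-endian: lowest address holds the least-significant byte.
Reassemble most-significant byte first: 8E DC 38 82 2E 39 0F E2 → 0x8EDC38822E390FE2.
0x8EDC38822E390FE2 = 10294164980034506722.

10294164980034506722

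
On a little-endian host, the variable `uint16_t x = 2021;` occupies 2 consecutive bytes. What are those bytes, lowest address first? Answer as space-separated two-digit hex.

2021 in hexadecimal, padded to 16 bits, is 0x07E5.
Split into bytes (most-significant first): 07 E5.
Little-endian: lowest address holds the least-significant byte.
So at ascending addresses the bytes are E5 07.

E5 07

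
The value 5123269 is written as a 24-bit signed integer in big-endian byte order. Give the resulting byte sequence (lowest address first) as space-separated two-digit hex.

5123269 in hexadecimal, padded to 24 bits, is 0x4E2CC5.
Split into bytes (most-significant first): 4E 2C C5.
In big-endian order the high byte comes first in memory.
So the memory order matches the most-significant-first order: 4E 2C C5.

4E 2C C5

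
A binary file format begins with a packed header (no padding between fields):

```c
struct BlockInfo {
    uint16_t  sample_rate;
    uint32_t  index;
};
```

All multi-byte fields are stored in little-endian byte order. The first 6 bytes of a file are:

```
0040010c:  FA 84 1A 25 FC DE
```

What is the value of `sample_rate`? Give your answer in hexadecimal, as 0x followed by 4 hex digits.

0x84FA

`sample_rate` is the first field, at byte offset 0, occupying 2 bytes.
Bytes at offsets 0..1: FA 84.
Little-endian stores the least-significant byte at the lowest address.
Reassemble most-significant byte first: 84 FA → 0x84FA.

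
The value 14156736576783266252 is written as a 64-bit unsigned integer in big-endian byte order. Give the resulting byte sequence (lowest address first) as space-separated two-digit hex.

14156736576783266252 in hexadecimal, padded to 64 bits, is 0xC476D4E935F231CC.
Split into bytes (most-significant first): C4 76 D4 E9 35 F2 31 CC.
In big-endian order the high byte comes first in memory.
So the memory order matches the most-significant-first order: C4 76 D4 E9 35 F2 31 CC.

C4 76 D4 E9 35 F2 31 CC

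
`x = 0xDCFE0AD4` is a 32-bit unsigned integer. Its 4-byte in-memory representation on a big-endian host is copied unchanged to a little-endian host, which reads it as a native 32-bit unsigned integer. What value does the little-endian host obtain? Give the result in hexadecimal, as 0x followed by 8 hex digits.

0xD40AFEDC

Stored big-endian, the bytes at ascending addresses are DC FE 0A D4.
Read back as little-endian, the first byte is least significant, giving 0xD40AFEDC.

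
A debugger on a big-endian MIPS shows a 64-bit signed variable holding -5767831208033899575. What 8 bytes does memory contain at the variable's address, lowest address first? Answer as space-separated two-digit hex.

Two's complement of -5767831208033899575 in 64 bits: 5767831208033899575 = 0x500B73ECA745D437; invert → 0xAFF48C1358BA2BC8; add 1 → 0xAFF48C1358BA2BC9.
Split into bytes (most-significant first): AF F4 8C 13 58 BA 2B C9.
In big-endian order the high byte comes first in memory.
So the memory order matches the most-significant-first order: AF F4 8C 13 58 BA 2B C9.

AF F4 8C 13 58 BA 2B C9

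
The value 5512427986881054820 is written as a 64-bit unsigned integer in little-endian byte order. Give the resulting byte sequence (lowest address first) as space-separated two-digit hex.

5512427986881054820 in hexadecimal, padded to 64 bits, is 0x4C80140C47F78864.
Split into bytes (most-significant first): 4C 80 14 0C 47 F7 88 64.
Little-endian stores the least-significant byte at the lowest address.
So at ascending addresses the bytes are 64 88 F7 47 0C 14 80 4C.

64 88 F7 47 0C 14 80 4C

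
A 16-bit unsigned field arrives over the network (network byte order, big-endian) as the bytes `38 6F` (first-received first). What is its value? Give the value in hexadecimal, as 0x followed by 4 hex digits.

Big-endian: lowest address holds the most-significant byte.
The bytes are already most-significant first: 0x386F.

0x386F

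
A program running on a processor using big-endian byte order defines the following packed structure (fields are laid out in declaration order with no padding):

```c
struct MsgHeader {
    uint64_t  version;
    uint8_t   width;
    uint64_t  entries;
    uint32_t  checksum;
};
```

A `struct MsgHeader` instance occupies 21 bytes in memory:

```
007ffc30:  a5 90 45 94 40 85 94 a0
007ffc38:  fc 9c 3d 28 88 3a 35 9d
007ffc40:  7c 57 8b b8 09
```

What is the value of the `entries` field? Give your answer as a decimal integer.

11258199209053363580

`entries` follows `version` (8 B), `width` (1 B), so it starts at offset 8 + 1 = 9 and occupies 8 bytes.
Bytes at offsets 9..16: 9C 3D 28 88 3A 35 9D 7C.
Big-endian stores the most-significant byte at the lowest address.
The bytes are already most-significant first: 0x9C3D28883A359D7C.
0x9C3D28883A359D7C = 11258199209053363580.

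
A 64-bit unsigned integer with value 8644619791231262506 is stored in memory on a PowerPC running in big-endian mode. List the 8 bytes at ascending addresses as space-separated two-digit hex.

77 F7 DB E6 22 A6 9F 2A

8644619791231262506 in hexadecimal, padded to 64 bits, is 0x77F7DBE622A69F2A.
Split into bytes (most-significant first): 77 F7 DB E6 22 A6 9F 2A.
Big-endian stores the most-significant byte at the lowest address.
So the memory order matches the most-significant-first order: 77 F7 DB E6 22 A6 9F 2A.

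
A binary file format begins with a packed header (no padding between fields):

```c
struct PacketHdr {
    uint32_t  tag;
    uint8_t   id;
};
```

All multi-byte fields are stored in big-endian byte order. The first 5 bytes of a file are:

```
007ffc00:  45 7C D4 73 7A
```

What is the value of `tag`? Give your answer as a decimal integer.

`tag` is the first field, at byte offset 0, occupying 4 bytes.
Bytes at offsets 0..3: 45 7C D4 73.
Big-endian: lowest address holds the most-significant byte.
The bytes are already most-significant first: 0x457CD473.
0x457CD473 = 1165808755.

1165808755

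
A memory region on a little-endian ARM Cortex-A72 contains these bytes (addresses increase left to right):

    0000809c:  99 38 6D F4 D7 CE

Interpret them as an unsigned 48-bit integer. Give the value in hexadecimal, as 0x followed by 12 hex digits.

In little-endian order the low byte comes first in memory.
Reassemble most-significant byte first: CE D7 F4 6D 38 99 → 0xCED7F46D3899.

0xCED7F46D3899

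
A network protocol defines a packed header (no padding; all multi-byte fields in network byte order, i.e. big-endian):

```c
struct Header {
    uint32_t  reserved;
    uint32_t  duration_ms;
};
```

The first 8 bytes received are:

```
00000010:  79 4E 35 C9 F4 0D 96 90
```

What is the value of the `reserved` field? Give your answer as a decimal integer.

`reserved` is the first field, at byte offset 0, occupying 4 bytes.
Bytes at offsets 0..3: 79 4E 35 C9.
Big-endian stores the most-significant byte at the lowest address.
The bytes are already most-significant first: 0x794E35C9.
0x794E35C9 = 2035168713.

2035168713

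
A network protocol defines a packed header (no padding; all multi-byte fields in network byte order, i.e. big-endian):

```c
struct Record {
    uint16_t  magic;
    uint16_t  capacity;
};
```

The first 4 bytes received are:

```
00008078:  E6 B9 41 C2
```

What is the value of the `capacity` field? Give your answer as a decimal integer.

`capacity` follows `magic` (2 bytes), so it starts at byte offset 2 and occupies 2 bytes.
Bytes at offsets 2..3: 41 C2.
In big-endian order the high byte comes first in memory.
The bytes are already most-significant first: 0x41C2.
0x41C2 = 16834.

16834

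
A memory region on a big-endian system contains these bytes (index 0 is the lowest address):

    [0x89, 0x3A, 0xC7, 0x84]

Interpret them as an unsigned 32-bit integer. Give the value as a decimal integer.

2302330756

Big-endian stores the most-significant byte at the lowest address.
The bytes are already most-significant first: 0x893AC784.
0x893AC784 = 2302330756.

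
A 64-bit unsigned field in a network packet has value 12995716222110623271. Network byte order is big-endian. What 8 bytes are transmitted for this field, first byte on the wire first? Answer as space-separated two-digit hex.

12995716222110623271 in hexadecimal, padded to 64 bits, is 0xB45A0F0CBCAF6627.
Split into bytes (most-significant first): B4 5A 0F 0C BC AF 66 27.
In big-endian order the high byte comes first in memory.
So the memory order matches the most-significant-first order: B4 5A 0F 0C BC AF 66 27.

B4 5A 0F 0C BC AF 66 27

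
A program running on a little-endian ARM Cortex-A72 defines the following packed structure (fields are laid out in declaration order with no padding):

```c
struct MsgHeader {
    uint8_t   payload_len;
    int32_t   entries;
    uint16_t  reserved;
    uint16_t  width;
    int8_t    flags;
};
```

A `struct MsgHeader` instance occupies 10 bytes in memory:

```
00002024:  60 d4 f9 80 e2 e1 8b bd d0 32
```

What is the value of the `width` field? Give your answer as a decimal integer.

53437

`width` follows `payload_len` (1 B), `entries` (4 B), `reserved` (2 B), so it starts at offset 1 + 4 + 2 = 7 and occupies 2 bytes.
Bytes at offsets 7..8: BD D0.
Little-endian: lowest address holds the least-significant byte.
Reassemble most-significant byte first: D0 BD → 0xD0BD.
0xD0BD = 53437.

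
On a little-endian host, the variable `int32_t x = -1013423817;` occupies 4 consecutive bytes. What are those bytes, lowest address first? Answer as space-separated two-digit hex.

Two's complement of -1013423817 in 32 bits: 1013423817 = 0x3C679EC9; invert → 0xC3986136; add 1 → 0xC3986137.
Split into bytes (most-significant first): C3 98 61 37.
Little-endian stores the least-significant byte at the lowest address.
So at ascending addresses the bytes are 37 61 98 C3.

37 61 98 C3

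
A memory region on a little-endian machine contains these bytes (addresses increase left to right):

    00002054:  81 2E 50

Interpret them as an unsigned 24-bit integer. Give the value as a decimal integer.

5254785

Little-endian: lowest address holds the least-significant byte.
Reassemble most-significant byte first: 50 2E 81 → 0x502E81.
0x502E81 = 5254785.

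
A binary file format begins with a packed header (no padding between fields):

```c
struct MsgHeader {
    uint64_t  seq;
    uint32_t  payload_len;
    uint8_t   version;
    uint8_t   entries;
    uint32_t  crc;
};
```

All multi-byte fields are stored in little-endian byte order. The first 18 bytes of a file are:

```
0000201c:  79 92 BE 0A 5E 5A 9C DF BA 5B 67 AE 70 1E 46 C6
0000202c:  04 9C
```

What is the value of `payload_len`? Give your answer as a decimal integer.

`payload_len` follows `seq` (8 bytes), so it starts at byte offset 8 and occupies 4 bytes.
Bytes at offsets 8..11: BA 5B 67 AE.
Little-endian: lowest address holds the least-significant byte.
Reassemble most-significant byte first: AE 67 5B BA → 0xAE675BBA.
0xAE675BBA = 2926009274.

2926009274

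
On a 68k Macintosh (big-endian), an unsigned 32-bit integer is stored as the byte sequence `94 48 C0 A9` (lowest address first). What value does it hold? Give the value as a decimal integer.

In big-endian order the high byte comes first in memory.
The bytes are already most-significant first: 0x9448C0A9.
0x9448C0A9 = 2487795881.

2487795881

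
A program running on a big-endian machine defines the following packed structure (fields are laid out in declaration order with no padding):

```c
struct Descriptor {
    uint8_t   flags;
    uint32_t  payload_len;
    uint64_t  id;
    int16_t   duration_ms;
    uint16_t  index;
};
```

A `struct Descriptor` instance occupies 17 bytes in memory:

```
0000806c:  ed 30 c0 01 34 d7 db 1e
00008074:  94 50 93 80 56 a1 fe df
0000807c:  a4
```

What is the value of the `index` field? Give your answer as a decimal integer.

`index` follows `flags` (1 B), `payload_len` (4 B), `id` (8 B), `duration_ms` (2 B), so it starts at offset 1 + 4 + 8 + 2 = 15 and occupies 2 bytes.
Bytes at offsets 15..16: DF A4.
In big-endian order the high byte comes first in memory.
The bytes are already most-significant first: 0xDFA4.
0xDFA4 = 57252.

57252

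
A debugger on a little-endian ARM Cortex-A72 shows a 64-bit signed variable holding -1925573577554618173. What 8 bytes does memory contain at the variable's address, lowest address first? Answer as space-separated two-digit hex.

Two's complement of -1925573577554618173 in 64 bits: 1925573577554618173 = 0x1AB902F77705673D; invert → 0xE546FD0888FA98C2; add 1 → 0xE546FD0888FA98C3.
Split into bytes (most-significant first): E5 46 FD 08 88 FA 98 C3.
In little-endian order the low byte comes first in memory.
So at ascending addresses the bytes are C3 98 FA 88 08 FD 46 E5.

C3 98 FA 88 08 FD 46 E5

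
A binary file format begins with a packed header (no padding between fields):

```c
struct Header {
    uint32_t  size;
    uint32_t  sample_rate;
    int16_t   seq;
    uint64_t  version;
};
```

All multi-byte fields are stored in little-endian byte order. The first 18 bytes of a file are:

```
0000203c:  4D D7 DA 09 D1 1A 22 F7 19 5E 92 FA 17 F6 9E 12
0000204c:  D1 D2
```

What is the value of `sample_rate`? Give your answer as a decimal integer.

`sample_rate` follows `size` (4 bytes), so it starts at byte offset 4 and occupies 4 bytes.
Bytes at offsets 4..7: D1 1A 22 F7.
Little-endian: lowest address holds the least-significant byte.
Reassemble most-significant byte first: F7 22 1A D1 → 0xF7221AD1.
0xF7221AD1 = 4146207441.

4146207441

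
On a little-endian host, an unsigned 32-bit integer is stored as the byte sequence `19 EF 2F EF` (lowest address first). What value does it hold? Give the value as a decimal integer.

4012896025

In little-endian order the low byte comes first in memory.
Reassemble most-significant byte first: EF 2F EF 19 → 0xEF2FEF19.
0xEF2FEF19 = 4012896025.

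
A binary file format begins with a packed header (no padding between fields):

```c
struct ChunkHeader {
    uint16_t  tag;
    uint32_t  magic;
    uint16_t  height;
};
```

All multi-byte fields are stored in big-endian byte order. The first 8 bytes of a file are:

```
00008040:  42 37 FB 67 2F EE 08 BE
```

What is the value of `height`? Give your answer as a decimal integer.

2238

`height` follows `tag` (2 B), `magic` (4 B), so it starts at offset 2 + 4 = 6 and occupies 2 bytes.
Bytes at offsets 6..7: 08 BE.
Big-endian: lowest address holds the most-significant byte.
The bytes are already most-significant first: 0x08BE.
0x08BE = 2238.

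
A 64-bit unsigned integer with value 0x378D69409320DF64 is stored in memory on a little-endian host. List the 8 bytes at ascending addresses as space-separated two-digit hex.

64 DF 20 93 40 69 8D 37

Split into bytes (most-significant first): 37 8D 69 40 93 20 DF 64.
Little-endian: lowest address holds the least-significant byte.
So at ascending addresses the bytes are 64 DF 20 93 40 69 8D 37.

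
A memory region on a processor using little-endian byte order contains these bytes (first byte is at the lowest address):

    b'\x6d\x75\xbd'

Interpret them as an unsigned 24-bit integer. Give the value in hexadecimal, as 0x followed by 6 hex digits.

Little-endian stores the least-significant byte at the lowest address.
Reassemble most-significant byte first: BD 75 6D → 0xBD756D.

0xBD756D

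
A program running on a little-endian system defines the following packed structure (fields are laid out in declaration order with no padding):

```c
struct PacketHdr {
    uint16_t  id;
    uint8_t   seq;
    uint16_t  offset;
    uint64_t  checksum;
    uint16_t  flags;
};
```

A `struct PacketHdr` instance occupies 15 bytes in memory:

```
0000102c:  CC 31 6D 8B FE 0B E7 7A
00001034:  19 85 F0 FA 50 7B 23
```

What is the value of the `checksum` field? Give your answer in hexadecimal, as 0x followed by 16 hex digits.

0x50FAF085197AE70B

`checksum` follows `id` (2 B), `seq` (1 B), `offset` (2 B), so it starts at offset 2 + 1 + 2 = 5 and occupies 8 bytes.
Bytes at offsets 5..12: 0B E7 7A 19 85 F0 FA 50.
In little-endian order the low byte comes first in memory.
Reassemble most-significant byte first: 50 FA F0 85 19 7A E7 0B → 0x50FAF085197AE70B.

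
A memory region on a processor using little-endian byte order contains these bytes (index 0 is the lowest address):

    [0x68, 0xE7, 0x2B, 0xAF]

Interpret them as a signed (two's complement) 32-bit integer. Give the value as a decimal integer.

In little-endian order the low byte comes first in memory.
Reassemble most-significant byte first: AF 2B E7 68 → 0xAF2BE768.
Top bit is set, so as a signed 32-bit value this is 0xAF2BE768 − 2^32 = -1356077208.

-1356077208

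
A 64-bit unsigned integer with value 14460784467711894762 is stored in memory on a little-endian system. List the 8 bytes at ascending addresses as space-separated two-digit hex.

14460784467711894762 in hexadecimal, padded to 64 bits, is 0xC8AF06DB5B7424EA.
Split into bytes (most-significant first): C8 AF 06 DB 5B 74 24 EA.
Little-endian stores the least-significant byte at the lowest address.
So at ascending addresses the bytes are EA 24 74 5B DB 06 AF C8.

EA 24 74 5B DB 06 AF C8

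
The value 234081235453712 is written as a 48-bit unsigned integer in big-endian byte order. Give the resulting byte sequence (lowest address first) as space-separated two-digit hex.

D4 E5 48 E3 47 10

234081235453712 in hexadecimal, padded to 48 bits, is 0xD4E548E34710.
Split into bytes (most-significant first): D4 E5 48 E3 47 10.
Big-endian: lowest address holds the most-significant byte.
So the memory order matches the most-significant-first order: D4 E5 48 E3 47 10.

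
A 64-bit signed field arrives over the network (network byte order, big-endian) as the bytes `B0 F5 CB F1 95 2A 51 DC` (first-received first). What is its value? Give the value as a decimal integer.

In big-endian order the high byte comes first in memory.
The bytes are already most-significant first: 0xB0F5CBF1952A51DC.
Top bit is set, so as a signed 64-bit value this is 0xB0F5CBF1952A51DC − 2^64 = -5695421915289988644.

-5695421915289988644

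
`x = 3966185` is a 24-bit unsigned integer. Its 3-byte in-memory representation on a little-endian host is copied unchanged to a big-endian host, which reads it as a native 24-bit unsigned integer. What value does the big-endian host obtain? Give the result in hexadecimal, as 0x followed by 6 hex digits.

3966185 in 24-bit hexadecimal is 0x3C84E9.
Stored little-endian, the bytes at ascending addresses are E9 84 3C.
Read back as big-endian, the last byte is least significant, giving 0xE9843C.

0xE9843C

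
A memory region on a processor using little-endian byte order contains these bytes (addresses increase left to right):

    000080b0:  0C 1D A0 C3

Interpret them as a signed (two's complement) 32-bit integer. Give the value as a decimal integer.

-1012916980

In little-endian order the low byte comes first in memory.
Reassemble most-significant byte first: C3 A0 1D 0C → 0xC3A01D0C.
Top bit is set, so as a signed 32-bit value this is 0xC3A01D0C − 2^32 = -1012916980.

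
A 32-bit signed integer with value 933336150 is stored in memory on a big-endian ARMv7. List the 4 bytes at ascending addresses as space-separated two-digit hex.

37 A1 94 56

933336150 in hexadecimal, padded to 32 bits, is 0x37A19456.
Split into bytes (most-significant first): 37 A1 94 56.
In big-endian order the high byte comes first in memory.
So the memory order matches the most-significant-first order: 37 A1 94 56.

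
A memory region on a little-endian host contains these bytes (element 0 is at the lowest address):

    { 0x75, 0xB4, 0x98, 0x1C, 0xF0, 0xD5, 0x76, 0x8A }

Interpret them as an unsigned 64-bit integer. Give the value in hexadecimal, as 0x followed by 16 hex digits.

Little-endian: lowest address holds the least-significant byte.
Reassemble most-significant byte first: 8A 76 D5 F0 1C 98 B4 75 → 0x8A76D5F01C98B475.

0x8A76D5F01C98B475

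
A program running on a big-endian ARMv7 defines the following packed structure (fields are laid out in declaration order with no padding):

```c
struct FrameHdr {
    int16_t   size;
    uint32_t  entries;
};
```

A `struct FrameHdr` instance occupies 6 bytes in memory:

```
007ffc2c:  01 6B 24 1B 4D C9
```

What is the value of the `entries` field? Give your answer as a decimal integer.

605769161

`entries` follows `size` (2 bytes), so it starts at byte offset 2 and occupies 4 bytes.
Bytes at offsets 2..5: 24 1B 4D C9.
Big-endian: lowest address holds the most-significant byte.
The bytes are already most-significant first: 0x241B4DC9.
0x241B4DC9 = 605769161.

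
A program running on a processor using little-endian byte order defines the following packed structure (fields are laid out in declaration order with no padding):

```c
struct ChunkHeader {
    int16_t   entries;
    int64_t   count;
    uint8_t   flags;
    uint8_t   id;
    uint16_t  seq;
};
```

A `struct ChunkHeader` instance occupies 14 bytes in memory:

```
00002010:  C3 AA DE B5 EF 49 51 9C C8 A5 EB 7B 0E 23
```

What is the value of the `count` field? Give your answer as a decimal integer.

`count` follows `entries` (2 bytes), so it starts at byte offset 2 and occupies 8 bytes.
Bytes at offsets 2..9: DE B5 EF 49 51 9C C8 A5.
In little-endian order the low byte comes first in memory.
Reassemble most-significant byte first: A5 C8 9C 51 49 EF B5 DE → 0xA5C89C5149EFB5DE.
Top bit is set, so as a signed 64-bit value this is 0xA5C89C5149EFB5DE − 2^64 = -6500774189162580514.

-6500774189162580514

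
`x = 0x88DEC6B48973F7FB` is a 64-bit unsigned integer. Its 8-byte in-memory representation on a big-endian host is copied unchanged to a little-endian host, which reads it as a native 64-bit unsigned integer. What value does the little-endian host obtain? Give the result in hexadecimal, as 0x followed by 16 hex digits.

Stored big-endian, the bytes at ascending addresses are 88 DE C6 B4 89 73 F7 FB.
Read back as little-endian, the first byte is least significant, giving 0xFBF77389B4C6DE88.

0xFBF77389B4C6DE88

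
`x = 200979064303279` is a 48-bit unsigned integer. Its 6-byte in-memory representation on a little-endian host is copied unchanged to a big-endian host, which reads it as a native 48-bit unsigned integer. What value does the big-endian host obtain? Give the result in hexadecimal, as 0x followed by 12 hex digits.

0xAF2EBC15CAB6

200979064303279 in 48-bit hexadecimal is 0xB6CA15BC2EAF.
Stored little-endian, the bytes at ascending addresses are AF 2E BC 15 CA B6.
Read back as big-endian, the last byte is least significant, giving 0xAF2EBC15CAB6.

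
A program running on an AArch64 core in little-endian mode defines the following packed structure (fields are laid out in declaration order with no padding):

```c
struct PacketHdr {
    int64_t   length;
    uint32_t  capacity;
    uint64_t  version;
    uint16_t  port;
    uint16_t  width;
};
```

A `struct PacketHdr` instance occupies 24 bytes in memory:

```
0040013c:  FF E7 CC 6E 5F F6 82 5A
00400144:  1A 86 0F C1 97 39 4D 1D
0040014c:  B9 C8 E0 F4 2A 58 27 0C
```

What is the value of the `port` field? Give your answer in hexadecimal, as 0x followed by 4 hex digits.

0x582A

`port` follows `length` (8 B), `capacity` (4 B), `version` (8 B), so it starts at offset 8 + 4 + 8 = 20 and occupies 2 bytes.
Bytes at offsets 20..21: 2A 58.
In little-endian order the low byte comes first in memory.
Reassemble most-significant byte first: 58 2A → 0x582A.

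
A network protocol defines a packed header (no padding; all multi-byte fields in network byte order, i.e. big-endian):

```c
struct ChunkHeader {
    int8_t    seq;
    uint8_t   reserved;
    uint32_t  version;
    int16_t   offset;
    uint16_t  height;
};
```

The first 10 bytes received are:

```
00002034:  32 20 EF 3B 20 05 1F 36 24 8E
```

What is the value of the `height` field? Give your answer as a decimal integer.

`height` follows `seq` (1 B), `reserved` (1 B), `version` (4 B), `offset` (2 B), so it starts at offset 1 + 1 + 4 + 2 = 8 and occupies 2 bytes.
Bytes at offsets 8..9: 24 8E.
Big-endian stores the most-significant byte at the lowest address.
The bytes are already most-significant first: 0x248E.
0x248E = 9358.

9358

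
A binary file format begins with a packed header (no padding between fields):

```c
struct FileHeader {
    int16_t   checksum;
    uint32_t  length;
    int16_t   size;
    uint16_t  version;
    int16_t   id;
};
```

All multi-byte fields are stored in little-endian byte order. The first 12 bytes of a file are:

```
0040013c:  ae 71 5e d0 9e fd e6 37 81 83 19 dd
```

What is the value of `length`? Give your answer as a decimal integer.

4255043678

`length` follows `checksum` (2 bytes), so it starts at byte offset 2 and occupies 4 bytes.
Bytes at offsets 2..5: 5E D0 9E FD.
Little-endian stores the least-significant byte at the lowest address.
Reassemble most-significant byte first: FD 9E D0 5E → 0xFD9ED05E.
0xFD9ED05E = 4255043678.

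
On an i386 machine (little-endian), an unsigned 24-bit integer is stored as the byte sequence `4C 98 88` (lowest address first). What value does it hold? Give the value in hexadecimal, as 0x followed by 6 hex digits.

0x88984C

Little-endian: lowest address holds the least-significant byte.
Reassemble most-significant byte first: 88 98 4C → 0x88984C.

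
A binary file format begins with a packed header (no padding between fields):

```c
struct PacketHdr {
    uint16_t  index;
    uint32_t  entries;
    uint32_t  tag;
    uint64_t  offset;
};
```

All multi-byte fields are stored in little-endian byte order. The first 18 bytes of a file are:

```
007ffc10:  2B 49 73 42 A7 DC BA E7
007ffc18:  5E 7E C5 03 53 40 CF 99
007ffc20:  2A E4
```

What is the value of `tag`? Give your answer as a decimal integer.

`tag` follows `index` (2 B), `entries` (4 B), so it starts at offset 2 + 4 = 6 and occupies 4 bytes.
Bytes at offsets 6..9: BA E7 5E 7E.
Little-endian: lowest address holds the least-significant byte.
Reassemble most-significant byte first: 7E 5E E7 BA → 0x7E5EE7BA.
0x7E5EE7BA = 2120148922.

2120148922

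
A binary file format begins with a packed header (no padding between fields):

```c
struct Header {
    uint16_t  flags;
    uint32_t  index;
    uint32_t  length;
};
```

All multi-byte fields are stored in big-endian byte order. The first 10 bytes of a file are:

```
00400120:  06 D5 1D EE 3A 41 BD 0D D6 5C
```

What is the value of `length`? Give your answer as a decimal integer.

3171800668

`length` follows `flags` (2 B), `index` (4 B), so it starts at offset 2 + 4 = 6 and occupies 4 bytes.
Bytes at offsets 6..9: BD 0D D6 5C.
In big-endian order the high byte comes first in memory.
The bytes are already most-significant first: 0xBD0DD65C.
0xBD0DD65C = 3171800668.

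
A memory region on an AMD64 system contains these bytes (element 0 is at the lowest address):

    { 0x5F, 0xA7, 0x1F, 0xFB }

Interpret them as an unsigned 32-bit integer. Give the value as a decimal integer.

4213155679

Little-endian: lowest address holds the least-significant byte.
Reassemble most-significant byte first: FB 1F A7 5F → 0xFB1FA75F.
0xFB1FA75F = 4213155679.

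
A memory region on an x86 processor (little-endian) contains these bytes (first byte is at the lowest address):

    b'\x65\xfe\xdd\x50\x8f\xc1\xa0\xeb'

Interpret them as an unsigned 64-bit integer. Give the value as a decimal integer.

16978783416467979877

Little-endian stores the least-significant byte at the lowest address.
Reassemble most-significant byte first: EB A0 C1 8F 50 DD FE 65 → 0xEBA0C18F50DDFE65.
0xEBA0C18F50DDFE65 = 16978783416467979877.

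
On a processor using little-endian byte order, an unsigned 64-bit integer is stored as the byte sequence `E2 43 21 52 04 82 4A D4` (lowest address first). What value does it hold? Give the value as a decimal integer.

15297182039386702818

Little-endian: lowest address holds the least-significant byte.
Reassemble most-significant byte first: D4 4A 82 04 52 21 43 E2 → 0xD44A8204522143E2.
0xD44A8204522143E2 = 15297182039386702818.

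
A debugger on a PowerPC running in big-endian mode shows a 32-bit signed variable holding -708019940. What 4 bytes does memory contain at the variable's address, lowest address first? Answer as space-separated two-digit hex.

Two's complement of -708019940 in 32 bits: 708019940 = 0x2A3386E4; invert → 0xD5CC791B; add 1 → 0xD5CC791C.
Split into bytes (most-significant first): D5 CC 79 1C.
Big-endian stores the most-significant byte at the lowest address.
So the memory order matches the most-significant-first order: D5 CC 79 1C.

D5 CC 79 1C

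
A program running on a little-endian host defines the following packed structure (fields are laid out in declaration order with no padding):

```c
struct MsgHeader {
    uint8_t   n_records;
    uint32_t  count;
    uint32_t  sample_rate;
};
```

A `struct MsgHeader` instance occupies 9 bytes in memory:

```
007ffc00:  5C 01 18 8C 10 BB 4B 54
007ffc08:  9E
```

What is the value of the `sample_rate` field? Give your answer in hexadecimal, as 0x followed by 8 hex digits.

0x9E544BBB

`sample_rate` follows `n_records` (1 B), `count` (4 B), so it starts at offset 1 + 4 = 5 and occupies 4 bytes.
Bytes at offsets 5..8: BB 4B 54 9E.
Little-endian: lowest address holds the least-significant byte.
Reassemble most-significant byte first: 9E 54 4B BB → 0x9E544BBB.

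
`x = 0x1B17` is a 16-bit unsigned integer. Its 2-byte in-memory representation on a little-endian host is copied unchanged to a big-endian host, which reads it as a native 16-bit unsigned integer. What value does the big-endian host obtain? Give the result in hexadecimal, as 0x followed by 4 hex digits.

0x171B

Stored little-endian, the bytes at ascending addresses are 17 1B.
Read back as big-endian, the last byte is least significant, giving 0x171B.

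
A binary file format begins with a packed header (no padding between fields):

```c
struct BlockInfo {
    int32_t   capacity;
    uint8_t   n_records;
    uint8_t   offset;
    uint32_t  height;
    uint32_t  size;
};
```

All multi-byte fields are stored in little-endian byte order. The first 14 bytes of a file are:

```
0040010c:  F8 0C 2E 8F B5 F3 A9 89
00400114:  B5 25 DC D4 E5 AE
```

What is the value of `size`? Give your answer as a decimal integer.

`size` follows `capacity` (4 B), `n_records` (1 B), `offset` (1 B), `height` (4 B), so it starts at offset 4 + 1 + 1 + 4 = 10 and occupies 4 bytes.
Bytes at offsets 10..13: DC D4 E5 AE.
In little-endian order the low byte comes first in memory.
Reassemble most-significant byte first: AE E5 D4 DC → 0xAEE5D4DC.
0xAEE5D4DC = 2934297820.

2934297820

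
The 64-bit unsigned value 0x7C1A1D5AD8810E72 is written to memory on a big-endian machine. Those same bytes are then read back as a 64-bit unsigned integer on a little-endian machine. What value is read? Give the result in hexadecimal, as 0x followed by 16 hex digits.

Stored big-endian, the bytes at ascending addresses are 7C 1A 1D 5A D8 81 0E 72.
Read back as little-endian, the first byte is least significant, giving 0x720E81D85A1D1A7C.

0x720E81D85A1D1A7C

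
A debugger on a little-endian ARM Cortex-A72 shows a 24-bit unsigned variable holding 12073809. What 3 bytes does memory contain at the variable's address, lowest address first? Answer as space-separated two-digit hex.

51 3B B8

12073809 in hexadecimal, padded to 24 bits, is 0xB83B51.
Split into bytes (most-significant first): B8 3B 51.
Little-endian stores the least-significant byte at the lowest address.
So at ascending addresses the bytes are 51 3B B8.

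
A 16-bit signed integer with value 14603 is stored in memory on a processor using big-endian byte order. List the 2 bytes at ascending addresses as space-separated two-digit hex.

14603 in hexadecimal, padded to 16 bits, is 0x390B.
Split into bytes (most-significant first): 39 0B.
Big-endian: lowest address holds the most-significant byte.
So the memory order matches the most-significant-first order: 39 0B.

39 0B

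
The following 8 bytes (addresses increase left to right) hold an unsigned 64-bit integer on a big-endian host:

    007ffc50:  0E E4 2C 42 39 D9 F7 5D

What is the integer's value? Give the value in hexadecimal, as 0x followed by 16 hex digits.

0x0EE42C4239D9F75D

In big-endian order the high byte comes first in memory.
The bytes are already most-significant first: 0x0EE42C4239D9F75D.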